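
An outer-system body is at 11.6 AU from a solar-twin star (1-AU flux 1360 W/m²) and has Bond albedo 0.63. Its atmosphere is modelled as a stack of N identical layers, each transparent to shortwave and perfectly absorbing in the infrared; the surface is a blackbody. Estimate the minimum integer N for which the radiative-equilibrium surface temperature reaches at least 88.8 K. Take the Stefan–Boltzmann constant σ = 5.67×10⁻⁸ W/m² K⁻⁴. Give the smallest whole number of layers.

3

Flux at the orbit: S = 1360/(11.6)² = 10.11 W/m².
OLR = S(1−α)/4 = 0.9349 W/m²; the top layer radiates at T_e = 63.72 K.
T_s = (N+1)^(1/4)·T_e ≥ 88.8 K requires N+1 ≥ (T_s/T_e)⁴ = (88.8/63.72)⁴ = 3.771.
Rounding up, N = 3.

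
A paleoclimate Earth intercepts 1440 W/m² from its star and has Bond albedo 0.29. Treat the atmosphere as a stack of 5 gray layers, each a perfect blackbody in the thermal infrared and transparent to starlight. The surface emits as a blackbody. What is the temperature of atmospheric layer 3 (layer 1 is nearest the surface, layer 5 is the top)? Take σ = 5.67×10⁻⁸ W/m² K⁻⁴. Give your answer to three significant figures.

341 kelvin

The effective emission temperature is T_e = [S(1−α)/(4σ)]^¼ = 259.1 K.
Each opaque layer satisfies 2T_j⁴ = T_{j−1}⁴ + T_{j+1}⁴, giving T_k⁴ = (N+1−k)T_e⁴.
T_3 = (3)^(1/4)·259.1 = 341.0 K.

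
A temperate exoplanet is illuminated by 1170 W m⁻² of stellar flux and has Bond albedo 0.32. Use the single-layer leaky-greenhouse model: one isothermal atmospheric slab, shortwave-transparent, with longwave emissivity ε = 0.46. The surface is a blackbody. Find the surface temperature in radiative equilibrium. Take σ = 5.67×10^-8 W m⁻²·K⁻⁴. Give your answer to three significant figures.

260 K

The planet radiates to space at T_e = [S(1−α)/(4σ)]^(1/4) = 243.4 K.
For a single slab of emissivity ε, T_s⁴ = 2T_e⁴/(2−ε); thus T_s = 243.4·(1.299)^(1/4) = 259.8 K.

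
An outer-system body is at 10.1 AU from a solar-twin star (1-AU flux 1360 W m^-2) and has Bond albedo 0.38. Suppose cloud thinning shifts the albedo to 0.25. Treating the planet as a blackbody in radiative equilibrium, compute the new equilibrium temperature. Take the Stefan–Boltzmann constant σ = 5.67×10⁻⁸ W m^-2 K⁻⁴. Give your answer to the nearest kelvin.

81 K

By the inverse-square law, S = 1360/10.1² = 13.33 W m^-2.
New equilibrium: T₂ = [(1−0.25)·13.33/(4σ)]^(1/4) = 81.49 K.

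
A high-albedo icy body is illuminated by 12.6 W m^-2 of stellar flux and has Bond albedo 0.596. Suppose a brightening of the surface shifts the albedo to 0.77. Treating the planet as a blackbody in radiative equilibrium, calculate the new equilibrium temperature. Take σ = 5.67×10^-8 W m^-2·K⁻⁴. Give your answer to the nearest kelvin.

New equilibrium: T₂ = [(1−0.77)·12.60/(4σ)]^(1/4) = 59.79 K.

60 kelvin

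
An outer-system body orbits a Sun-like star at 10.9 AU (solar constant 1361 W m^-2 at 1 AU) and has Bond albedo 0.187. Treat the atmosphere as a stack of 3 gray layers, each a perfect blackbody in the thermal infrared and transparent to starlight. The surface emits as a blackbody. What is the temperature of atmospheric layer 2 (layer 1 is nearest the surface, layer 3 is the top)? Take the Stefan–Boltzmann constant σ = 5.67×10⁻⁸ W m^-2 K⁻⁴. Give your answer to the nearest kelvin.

By the inverse-square law, S = 1361/10.9² = 11.46 W m^-2.
OLR = S(1−α)/4 = 2.328 W m^-2; the top layer radiates at T_e = 80.05 K.
Each opaque layer satisfies 2T_j⁴ = T_{j−1}⁴ + T_{j+1}⁴, giving T_k⁴ = (N+1−k)T_e⁴.
T_2 = (2)^(1/4)·80.05 = 95.20 K.

95 K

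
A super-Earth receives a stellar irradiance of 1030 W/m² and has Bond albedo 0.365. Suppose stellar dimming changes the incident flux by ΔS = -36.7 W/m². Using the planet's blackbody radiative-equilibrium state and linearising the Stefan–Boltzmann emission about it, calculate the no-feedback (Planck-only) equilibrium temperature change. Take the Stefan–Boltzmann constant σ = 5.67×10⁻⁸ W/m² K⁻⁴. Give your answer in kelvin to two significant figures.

Reference equilibrium: T_e = [S(1−α)/(4σ)]^(1/4) = 231.7 K.
ΔF = Δ[S(1−α)]/4 = (1−0.365)·-36.7/4 = -5.826 W/m².
Planck response: λ_P = 4σT_e³ = 4·5.67×10⁻⁸·(231.7)³ = 2.822 W/m²/K.
Hence the no-feedback warming is ΔF/(4σT_e³) = -2.06 K.

-2.1 K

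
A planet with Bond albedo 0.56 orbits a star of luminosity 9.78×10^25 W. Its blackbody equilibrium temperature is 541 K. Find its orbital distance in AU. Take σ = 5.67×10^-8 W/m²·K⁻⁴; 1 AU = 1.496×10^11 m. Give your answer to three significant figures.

Required flux: S = 4σT⁴/(1−α) = 44150 W/m².
From L = 4πd²S, d = √(9.78×10^25/(4π·44150)) = 1.328×10^10 m = 0.08874 AU.

0.0887 AU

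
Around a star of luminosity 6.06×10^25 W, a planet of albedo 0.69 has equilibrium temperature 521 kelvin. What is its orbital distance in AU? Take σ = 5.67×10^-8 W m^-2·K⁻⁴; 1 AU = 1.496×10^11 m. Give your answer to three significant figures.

0.0632 AU

Energy balance gives S = 4σT⁴/(1−α) = 53910 W m^-2.
From L = 4πd²S, d = √(6.06×10^25/(4π·53910)) = 9.458×10^9 m = 0.06322 AU.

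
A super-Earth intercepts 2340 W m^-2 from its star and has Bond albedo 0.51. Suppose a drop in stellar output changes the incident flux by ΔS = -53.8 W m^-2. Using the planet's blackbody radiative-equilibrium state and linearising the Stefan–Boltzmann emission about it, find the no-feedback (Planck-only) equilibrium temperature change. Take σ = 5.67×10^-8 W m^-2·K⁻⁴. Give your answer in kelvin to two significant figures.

The baseline emission temperature is T_e = 266.7 K.
TOA radiative forcing: ΔF = (1−α)ΔS/4 = 0.49·(-53.8)/4 = -6.590 W m^-2.
Linearising σT⁴ gives d(σT⁴)/dT = 4σT_e³ = 4.300 W m^-2 per K.
ΔT₀ = ΔF/λ_P = -6.590/4.300 = -1.53 K.

-1.5 K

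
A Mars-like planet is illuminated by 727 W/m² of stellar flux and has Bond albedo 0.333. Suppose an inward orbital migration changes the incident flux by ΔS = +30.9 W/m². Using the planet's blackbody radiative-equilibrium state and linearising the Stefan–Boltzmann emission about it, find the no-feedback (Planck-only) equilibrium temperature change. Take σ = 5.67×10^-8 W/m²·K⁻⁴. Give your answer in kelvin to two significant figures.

2.3 K

The baseline emission temperature is T_e = 215.0 K.
Only a fraction (1−α) is absorbed and it's spread over 4πR², so ΔF = (1−α)ΔS/4 = 5.153 W/m².
The Planck feedback parameter is 4σT_e³ = 2.255 W/m²/K.
ΔT₀ = ΔF/λ_P = 5.153/2.255 = 2.28 K.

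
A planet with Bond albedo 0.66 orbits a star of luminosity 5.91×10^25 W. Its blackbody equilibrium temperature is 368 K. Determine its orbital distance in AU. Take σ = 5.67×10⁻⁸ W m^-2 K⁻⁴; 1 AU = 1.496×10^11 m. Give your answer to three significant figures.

Energy balance gives S = 4σT⁴/(1−α) = 12230 W m^-2.
Then d = [L/(4πS)]^(1/2) = 1.961×10^10 m, i.e. 0.1311 AU.

0.131 AU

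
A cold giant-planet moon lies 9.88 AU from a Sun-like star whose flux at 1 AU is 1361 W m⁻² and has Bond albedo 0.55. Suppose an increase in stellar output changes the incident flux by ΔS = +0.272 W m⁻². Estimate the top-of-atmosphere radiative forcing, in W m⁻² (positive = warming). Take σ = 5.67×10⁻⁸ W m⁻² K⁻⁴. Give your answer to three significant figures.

0.0306 W m⁻²

By the inverse-square law, S = 1361/9.88² = 13.94 W m⁻².
ΔF = Δ[S(1−α)]/4 = (1−0.55)·+0.272/4 = 0.03060 W m⁻².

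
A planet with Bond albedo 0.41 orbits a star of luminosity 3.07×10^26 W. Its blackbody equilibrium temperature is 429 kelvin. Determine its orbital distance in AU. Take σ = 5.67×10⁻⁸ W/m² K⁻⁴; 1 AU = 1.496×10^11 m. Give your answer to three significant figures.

0.290 AU

The flux needed for this T is 4σT⁴/(1−0.41) = 13020 W/m².
From L = 4πd²S, d = √(3.07×10^26/(4π·13020)) = 4.332×10^10 m = 0.2895 AU.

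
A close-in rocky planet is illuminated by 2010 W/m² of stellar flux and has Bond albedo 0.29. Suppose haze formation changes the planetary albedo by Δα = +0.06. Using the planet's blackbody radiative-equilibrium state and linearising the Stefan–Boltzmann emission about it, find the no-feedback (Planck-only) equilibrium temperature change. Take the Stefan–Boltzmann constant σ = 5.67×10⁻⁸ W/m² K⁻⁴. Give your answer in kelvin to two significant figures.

Reference equilibrium: T_e = [S(1−α)/(4σ)]^(1/4) = 281.6 K.
The change in absorbed flux is Δ[S(1−α)/4] = −SΔα/4 = -30.15 W/m².
The Planck feedback parameter is 4σT_e³ = 5.067 W/m²/K.
ΔT₀ = ΔF/λ_P = -30.15/5.067 = -5.95 K.

-6.0 K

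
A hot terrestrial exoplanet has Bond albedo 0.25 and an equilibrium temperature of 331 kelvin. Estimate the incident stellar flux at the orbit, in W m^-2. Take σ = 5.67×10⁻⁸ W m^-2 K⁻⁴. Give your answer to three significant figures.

Invert the energy balance for S: S = 4σT⁴/(1−α).
σT⁴ = 5.67×10⁻⁸·(331)⁴ = 680.6 W m^-2.
So S = 4×680.6/(1−0.25) = 3630 W m^-2.

3630 W m^-2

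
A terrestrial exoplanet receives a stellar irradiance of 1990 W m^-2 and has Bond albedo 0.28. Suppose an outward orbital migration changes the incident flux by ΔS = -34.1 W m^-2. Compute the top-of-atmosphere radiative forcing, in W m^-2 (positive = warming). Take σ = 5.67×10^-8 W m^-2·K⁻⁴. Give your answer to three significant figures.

ΔF = Δ[S(1−α)]/4 = (1−0.28)·-34.1/4 = -6.138 W m^-2.

-6.14 W m^-2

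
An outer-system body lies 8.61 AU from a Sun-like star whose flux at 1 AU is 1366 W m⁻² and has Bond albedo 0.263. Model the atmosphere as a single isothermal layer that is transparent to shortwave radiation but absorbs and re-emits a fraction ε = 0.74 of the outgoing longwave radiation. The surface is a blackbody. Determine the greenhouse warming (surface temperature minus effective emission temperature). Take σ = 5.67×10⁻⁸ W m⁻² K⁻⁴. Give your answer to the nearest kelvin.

Irradiance scales as 1/d², so S = 1366 W m⁻² × (1/8.61)² = 18.43 W m⁻².
At the top of the atmosphere, σT_e⁴ = S(1−α)/4 = 3.395 W m⁻², giving T_e = 87.97 K.
Surface balance with a leaky layer gives σT_s⁴ = σT_e⁴·2/(2−ε), so T_s = T_e·[2/(2−0.74)]^(1/4) = 98.74 K.
Greenhouse warming: T_s − T_e = 10.77 K.

11 K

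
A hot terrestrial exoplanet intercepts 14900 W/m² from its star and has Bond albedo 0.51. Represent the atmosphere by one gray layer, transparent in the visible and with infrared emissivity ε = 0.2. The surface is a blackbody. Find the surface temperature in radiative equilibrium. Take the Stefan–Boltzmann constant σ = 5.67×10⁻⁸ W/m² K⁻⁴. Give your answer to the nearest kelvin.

Effective emission temperature (TOA balance): σT_e⁴ = S(1−α)/4 = 1825 W/m² → T_e = 423.6 K.
Surface balance with a leaky layer gives σT_s⁴ = σT_e⁴·2/(2−ε), so T_s = T_e·[2/(2−0.2)]^(1/4) = 434.9 K.

435 K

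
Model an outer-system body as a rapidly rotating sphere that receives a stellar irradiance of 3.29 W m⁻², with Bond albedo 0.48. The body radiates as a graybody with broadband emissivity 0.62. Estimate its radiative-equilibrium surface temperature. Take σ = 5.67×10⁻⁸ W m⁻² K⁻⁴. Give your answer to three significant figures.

Averaging over the sphere, the absorbed flux is S(1−α)/4 = 0.4277 W m⁻².
Equating to εσT⁴ with ε = 0.62: T = (0.4277/0.62σ)^(1/4) = 59.06 K.

59.1 K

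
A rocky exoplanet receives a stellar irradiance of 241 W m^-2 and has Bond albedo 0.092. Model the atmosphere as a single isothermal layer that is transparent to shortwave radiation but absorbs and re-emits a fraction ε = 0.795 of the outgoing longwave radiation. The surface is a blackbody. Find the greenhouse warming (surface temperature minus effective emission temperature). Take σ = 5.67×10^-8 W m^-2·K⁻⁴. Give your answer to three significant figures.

23.8 K

The planet radiates to space at T_e = [S(1−α)/(4σ)]^(1/4) = 176.2 K.
For a single slab of emissivity ε, T_s⁴ = 2T_e⁴/(2−ε); thus T_s = 176.2·(1.66)^(1/4) = 200.0 K.
The atmosphere warms the surface by 23.80 K.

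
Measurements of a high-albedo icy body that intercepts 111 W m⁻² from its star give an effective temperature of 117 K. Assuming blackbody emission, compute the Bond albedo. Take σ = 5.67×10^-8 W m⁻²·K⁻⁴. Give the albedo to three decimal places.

Energy balance: S(1−α)/4 = σT⁴, so 1−α = 4σT⁴/S.
4σT⁴ = 4·5.67×10⁻⁸·(117)⁴ = 42.50 W m⁻².
1−α = 42.50/111.0 = 0.3829, so α = 0.6171.

0.617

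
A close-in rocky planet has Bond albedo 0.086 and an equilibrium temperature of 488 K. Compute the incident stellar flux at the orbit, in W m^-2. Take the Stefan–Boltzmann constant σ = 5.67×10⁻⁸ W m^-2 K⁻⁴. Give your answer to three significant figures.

Invert the energy balance for S: S = 4σT⁴/(1−α).
The emitted flux is σT⁴ = 3216 W m^-2.
So S = 4×3216/(1−0.086) = 14070 W m^-2.

14100 W m^-2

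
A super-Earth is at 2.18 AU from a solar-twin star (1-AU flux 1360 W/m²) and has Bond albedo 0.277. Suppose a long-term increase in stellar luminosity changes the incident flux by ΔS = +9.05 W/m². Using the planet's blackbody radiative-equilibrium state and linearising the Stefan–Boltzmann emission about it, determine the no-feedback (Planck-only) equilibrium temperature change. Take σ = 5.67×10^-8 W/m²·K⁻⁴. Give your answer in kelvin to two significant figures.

Irradiance scales as 1/d², so S = 1360 W/m² × (1/2.18)² = 286.2 W/m².
Reference equilibrium: T_e = [S(1−α)/(4σ)]^(1/4) = 173.8 K.
Only a fraction (1−α) is absorbed and it's spread over 4πR², so ΔF = (1−α)ΔS/4 = 1.636 W/m².
Planck response: λ_P = 4σT_e³ = 4·5.67×10⁻⁸·(173.8)³ = 1.191 W/m²/K.
Hence the no-feedback warming is ΔF/(4σT_e³) = 1.37 K.

1.4 kelvin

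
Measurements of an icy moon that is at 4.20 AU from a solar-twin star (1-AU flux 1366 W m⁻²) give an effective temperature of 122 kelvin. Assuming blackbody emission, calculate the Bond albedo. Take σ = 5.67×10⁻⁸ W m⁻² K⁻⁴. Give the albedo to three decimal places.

Flux at the orbit: S = 1366/(4.20)² = 77.44 W m⁻².
Energy balance: S(1−α)/4 = σT⁴, so 1−α = 4σT⁴/S.
4σT⁴ = 4·5.67×10⁻⁸·(122)⁴ = 50.24 W m⁻².
1−α = 50.24/77.44 = 0.6488, so α = 0.3512.

0.351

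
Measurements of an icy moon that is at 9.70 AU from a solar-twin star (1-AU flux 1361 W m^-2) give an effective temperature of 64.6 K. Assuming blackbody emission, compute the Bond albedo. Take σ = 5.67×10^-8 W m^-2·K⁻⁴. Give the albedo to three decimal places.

0.727

Irradiance scales as 1/d², so S = 1361 W m^-2 × (1/9.70)² = 14.46 W m^-2.
Energy balance: S(1−α)/4 = σT⁴, so 1−α = 4σT⁴/S.
4σT⁴ = 4·5.67×10⁻⁸·(64.6)⁴ = 3.950 W m^-2.
1−α = 3.950/14.46 = 0.2731, so α = 0.7269.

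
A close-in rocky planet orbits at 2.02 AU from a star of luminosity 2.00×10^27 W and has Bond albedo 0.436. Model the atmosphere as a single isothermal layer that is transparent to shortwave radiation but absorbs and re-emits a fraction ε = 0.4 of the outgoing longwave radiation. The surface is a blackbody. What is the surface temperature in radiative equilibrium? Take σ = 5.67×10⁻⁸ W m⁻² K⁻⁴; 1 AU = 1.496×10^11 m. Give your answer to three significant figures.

271 K

Orbital distance: d = 2.02 AU = 3.022×10^11 m.
Spreading L over a sphere of radius d: S = 2.00×10^27/(4π·3.02×10^11²) = 1743 W m⁻².
At the top of the atmosphere, σT_e⁴ = S(1−α)/4 = 245.7 W m⁻², giving T_e = 256.6 K.
For a single slab of emissivity ε, T_s⁴ = 2T_e⁴/(2−ε); thus T_s = 256.6·(1.25)^(1/4) = 271.3 K.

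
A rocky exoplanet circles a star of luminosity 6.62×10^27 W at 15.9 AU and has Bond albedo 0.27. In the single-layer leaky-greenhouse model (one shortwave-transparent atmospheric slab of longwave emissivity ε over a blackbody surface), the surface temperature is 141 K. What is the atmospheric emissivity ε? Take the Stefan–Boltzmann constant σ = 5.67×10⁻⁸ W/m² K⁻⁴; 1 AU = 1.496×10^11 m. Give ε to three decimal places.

0.484

d = 15.9 × 1.496×10^11 m = 2.379×10^12 m.
Spreading L over a sphere of radius d: S = 6.62×10^27/(4π·2.38×10^12²) = 93.11 W/m².
TOA balance gives T_e = 131.6 K.
Since (2−ε)/2 = (T_e/T_s)⁴ = 0.7582, ε = 0.4836.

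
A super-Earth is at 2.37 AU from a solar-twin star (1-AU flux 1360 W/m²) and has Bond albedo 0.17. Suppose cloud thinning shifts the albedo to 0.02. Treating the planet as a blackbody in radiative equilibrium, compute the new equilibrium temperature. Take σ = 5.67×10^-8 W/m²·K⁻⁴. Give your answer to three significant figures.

Irradiance scales as 1/d², so S = 1360 W/m² × (1/2.37)² = 242.1 W/m².
New equilibrium: T₂ = [(1−0.02)·242.1/(4σ)]^(1/4) = 179.8 K.

180 kelvin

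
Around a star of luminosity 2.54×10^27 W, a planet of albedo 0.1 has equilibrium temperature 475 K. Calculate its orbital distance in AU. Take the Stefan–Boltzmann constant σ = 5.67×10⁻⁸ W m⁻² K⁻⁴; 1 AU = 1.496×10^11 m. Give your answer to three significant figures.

Required flux: S = 4σT⁴/(1−α) = 12830 W m⁻².
S = L/(4πd²) → d = √(L/4πS) = √(2.54×10^27/(4π·12830)) = 1.255×10^11 m = 0.8391 AU.

0.839 AU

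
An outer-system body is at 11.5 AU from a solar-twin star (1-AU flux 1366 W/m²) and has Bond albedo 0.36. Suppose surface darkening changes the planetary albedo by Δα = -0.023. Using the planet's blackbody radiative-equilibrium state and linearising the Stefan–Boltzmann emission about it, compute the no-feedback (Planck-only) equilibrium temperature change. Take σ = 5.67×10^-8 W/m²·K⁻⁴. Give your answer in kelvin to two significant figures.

By the inverse-square law, S = 1366/11.5² = 10.33 W/m².
Unperturbed T_e = [10.33·(1−0.36)/(4σ)]^¼ = 73.48 K.
The change in absorbed flux is Δ[S(1−α)/4] = −SΔα/4 = 0.05939 W/m².
The Planck feedback parameter is 4σT_e³ = 0.08997 W/m²/K.
ΔT₀ = ΔF/λ_P = 0.05939/0.08997 = 0.660 K.

0.66 K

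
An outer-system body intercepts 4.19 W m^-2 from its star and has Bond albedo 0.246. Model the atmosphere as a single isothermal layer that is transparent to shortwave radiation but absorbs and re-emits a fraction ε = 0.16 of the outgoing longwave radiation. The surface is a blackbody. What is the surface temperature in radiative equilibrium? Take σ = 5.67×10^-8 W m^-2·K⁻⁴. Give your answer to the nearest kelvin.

62 kelvin

Effective emission temperature (TOA balance): σT_e⁴ = S(1−α)/4 = 0.7898 W m^-2 → T_e = 61.09 K.
The surface balance (absorbed SW + ε·downward IR = σT_s⁴) with T_a⁴ = T_s⁴/2 reduces to T_s = T_e·[2/(2−ε)]^¼ = 62.38 K.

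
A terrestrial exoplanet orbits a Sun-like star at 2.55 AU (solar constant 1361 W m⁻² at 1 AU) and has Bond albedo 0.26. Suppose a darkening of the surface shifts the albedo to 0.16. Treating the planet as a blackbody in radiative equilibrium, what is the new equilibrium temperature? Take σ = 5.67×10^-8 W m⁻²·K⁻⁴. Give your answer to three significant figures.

Irradiance scales as 1/d², so S = 1361 W m⁻² × (1/2.55)² = 209.3 W m⁻².
New equilibrium: T₂ = [(1−0.16)·209.3/(4σ)]^(1/4) = 166.9 K.

167 K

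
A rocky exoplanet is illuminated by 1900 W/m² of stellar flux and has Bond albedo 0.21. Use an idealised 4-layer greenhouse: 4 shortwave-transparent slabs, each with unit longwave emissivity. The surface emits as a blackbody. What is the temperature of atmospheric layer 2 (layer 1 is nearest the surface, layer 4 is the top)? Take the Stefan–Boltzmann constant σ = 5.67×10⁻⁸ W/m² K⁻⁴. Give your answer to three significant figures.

Top-of-atmosphere balance: σT_e⁴ = S(1−α)/4 = 375.2 W/m² → T_e = 285.2 K.
In the N-layer model, layer k (counted from the surface) has T_k = (N+1−k)^(1/4)·T_e.
With k = 2: T_2 = (4+1−2)^¼·285.2 K = 375.4 K.

375 K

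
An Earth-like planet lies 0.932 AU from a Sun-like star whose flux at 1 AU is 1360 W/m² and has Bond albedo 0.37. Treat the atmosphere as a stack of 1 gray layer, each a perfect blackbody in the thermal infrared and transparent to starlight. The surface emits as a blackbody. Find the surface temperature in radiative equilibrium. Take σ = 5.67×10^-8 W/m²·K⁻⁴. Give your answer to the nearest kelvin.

305 kelvin

Irradiance scales as 1/d², so S = 1360 W/m² × (1/0.932)² = 1566 W/m².
Top-of-atmosphere balance: σT_e⁴ = S(1−α)/4 = 246.6 W/m² → T_e = 256.8 K.
Layer-by-layer balance gives σT_s⁴ = (N+1)σT_e⁴, so T_s = 2^¼·256.8 = 305.4 K.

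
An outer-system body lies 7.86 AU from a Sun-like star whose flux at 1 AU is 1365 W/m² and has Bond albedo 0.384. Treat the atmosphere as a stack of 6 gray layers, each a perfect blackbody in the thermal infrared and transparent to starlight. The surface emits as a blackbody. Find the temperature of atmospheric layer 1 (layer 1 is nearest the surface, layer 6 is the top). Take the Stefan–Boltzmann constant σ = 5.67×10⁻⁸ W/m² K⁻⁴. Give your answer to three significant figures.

138 kelvin

Flux at the orbit: S = 1365/(7.86)² = 22.09 W/m².
The effective emission temperature is T_e = [S(1−α)/(4σ)]^¼ = 88.01 K.
Each opaque layer satisfies 2T_j⁴ = T_{j−1}⁴ + T_{j+1}⁴, giving T_k⁴ = (N+1−k)T_e⁴.
With k = 1: T_1 = (6+1−1)^¼·88.01 K = 137.8 K.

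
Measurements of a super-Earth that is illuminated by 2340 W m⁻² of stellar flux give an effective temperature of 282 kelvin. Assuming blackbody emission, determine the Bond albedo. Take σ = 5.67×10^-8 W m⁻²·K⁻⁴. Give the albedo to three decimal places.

Rearranging the radiative balance, α = 1 − 4σT⁴/S.
σT⁴ = 358.6 W m⁻², so 4σT⁴ = 1434 W m⁻².
Hence α = 1 − 1434/2340 = 0.3871.

0.387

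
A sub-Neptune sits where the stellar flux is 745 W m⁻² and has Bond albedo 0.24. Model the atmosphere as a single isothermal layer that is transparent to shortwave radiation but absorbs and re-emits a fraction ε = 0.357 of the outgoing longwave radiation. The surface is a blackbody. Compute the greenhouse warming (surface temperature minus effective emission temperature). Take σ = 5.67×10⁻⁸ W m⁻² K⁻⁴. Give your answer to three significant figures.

11.3 kelvin

Effective emission temperature (TOA balance): σT_e⁴ = S(1−α)/4 = 141.6 W m⁻² → T_e = 223.5 K.
For a single slab of emissivity ε, T_s⁴ = 2T_e⁴/(2−ε); thus T_s = 223.5·(1.217)^(1/4) = 234.8 K.
The atmosphere warms the surface by 11.26 K.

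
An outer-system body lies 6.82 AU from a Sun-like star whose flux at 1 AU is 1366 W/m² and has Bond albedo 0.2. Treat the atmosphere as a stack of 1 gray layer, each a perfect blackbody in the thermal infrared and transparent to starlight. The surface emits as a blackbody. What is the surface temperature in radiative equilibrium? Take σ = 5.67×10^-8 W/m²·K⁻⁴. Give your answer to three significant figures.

By the inverse-square law, S = 1366/6.82² = 29.37 W/m².
OLR = S(1−α)/4 = 5.874 W/m²; the top layer radiates at T_e = 100.9 K.
Layer-by-layer balance gives σT_s⁴ = (N+1)σT_e⁴, so T_s = 2^¼·100.9 = 120.0 K.

120 kelvin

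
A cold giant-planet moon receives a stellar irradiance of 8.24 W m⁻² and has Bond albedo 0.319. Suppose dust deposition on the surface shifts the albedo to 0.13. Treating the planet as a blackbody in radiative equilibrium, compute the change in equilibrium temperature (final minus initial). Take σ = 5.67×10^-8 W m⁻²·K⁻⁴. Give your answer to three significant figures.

4.45 K

Before: T₁ = [8.240·0.681/(4σ)]^(1/4) = 70.53 K.
Final:   T₂ = [S(1−0.13)/(4σ)]^(1/4) = 74.98 K.
ΔT = T₂ − T₁ = 4.454 K.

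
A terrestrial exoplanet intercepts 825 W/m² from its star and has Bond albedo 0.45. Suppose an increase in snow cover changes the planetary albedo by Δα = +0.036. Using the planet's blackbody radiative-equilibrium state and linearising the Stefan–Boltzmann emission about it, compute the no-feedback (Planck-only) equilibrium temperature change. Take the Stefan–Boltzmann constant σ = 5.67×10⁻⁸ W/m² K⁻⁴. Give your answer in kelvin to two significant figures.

-3.5 K

Reference equilibrium: T_e = [S(1−α)/(4σ)]^(1/4) = 211.5 K.
ΔF = −(S/4)Δα = −(825.0/4)×(+0.036) = -7.425 W/m².
Linearising σT⁴ gives d(σT⁴)/dT = 4σT_e³ = 2.145 W/m² per K.
ΔT₀ = ΔF/λ_P = -7.425/2.145 = -3.46 K.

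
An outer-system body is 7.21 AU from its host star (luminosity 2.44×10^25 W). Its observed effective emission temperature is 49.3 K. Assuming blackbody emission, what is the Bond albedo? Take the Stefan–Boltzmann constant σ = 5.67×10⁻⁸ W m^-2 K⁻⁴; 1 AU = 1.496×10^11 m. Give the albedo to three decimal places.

0.197

Orbital distance: d = 7.21 AU = 1.079×10^12 m.
S = L/(4πd²) = 1.669 W m^-2.
Energy balance: S(1−α)/4 = σT⁴, so 1−α = 4σT⁴/S.
4σT⁴ = 4·5.67×10⁻⁸·(49.3)⁴ = 1.340 W m^-2.
Hence α = 1 − 1.340/1.669 = 0.1972.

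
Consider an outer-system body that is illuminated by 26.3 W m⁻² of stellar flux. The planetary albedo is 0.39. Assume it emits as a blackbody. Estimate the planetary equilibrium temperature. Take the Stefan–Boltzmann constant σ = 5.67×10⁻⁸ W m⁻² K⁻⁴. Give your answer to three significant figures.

91.7 kelvin

Absorbed flux (global mean): S(1−α)/4 = 26.30·0.61/4 = 4.011 W m⁻².
Balancing against σT⁴: T = (4.011/5.67×10⁻⁸)^(1/4) = 91.71 K.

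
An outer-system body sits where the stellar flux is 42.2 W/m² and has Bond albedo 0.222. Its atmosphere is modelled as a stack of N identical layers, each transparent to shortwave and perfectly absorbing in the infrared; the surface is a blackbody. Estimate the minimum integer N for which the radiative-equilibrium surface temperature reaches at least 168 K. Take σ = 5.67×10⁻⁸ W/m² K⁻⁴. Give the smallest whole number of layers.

5

Top-of-atmosphere balance: σT_e⁴ = S(1−α)/4 = 8.208 W/m² → T_e = 109.7 K.
Need (N+1)T_e⁴ ≥ T_s⁴, i.e. N+1 ≥ (168/109.7)⁴ = 5.503.
So N ≥ 4.503; the smallest integer is N = 5.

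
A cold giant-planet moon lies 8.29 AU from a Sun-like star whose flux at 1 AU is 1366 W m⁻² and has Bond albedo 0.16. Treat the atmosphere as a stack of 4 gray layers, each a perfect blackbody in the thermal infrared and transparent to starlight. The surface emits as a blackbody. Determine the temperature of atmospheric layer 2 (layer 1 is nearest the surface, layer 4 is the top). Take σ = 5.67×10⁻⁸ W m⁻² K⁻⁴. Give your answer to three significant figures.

122 K

By the inverse-square law, S = 1366/8.29² = 19.88 W m⁻².
The effective emission temperature is T_e = [S(1−α)/(4σ)]^¼ = 92.63 K.
The net upward flux σT_e⁴ is constant between every pair of levels, so T_k⁴ = (N+1−k)T_e⁴.
With k = 2: T_2 = (4+1−2)^¼·92.63 K = 121.9 K.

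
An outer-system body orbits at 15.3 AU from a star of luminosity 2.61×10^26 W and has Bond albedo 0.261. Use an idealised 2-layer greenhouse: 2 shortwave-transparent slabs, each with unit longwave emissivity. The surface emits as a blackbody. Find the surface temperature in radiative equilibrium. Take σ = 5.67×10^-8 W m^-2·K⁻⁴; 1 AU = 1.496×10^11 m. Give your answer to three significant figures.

Orbital distance: d = 15.3 AU = 2.289×10^12 m.
S = L/(4πd²) = 3.964 W m^-2.
Top-of-atmosphere balance: σT_e⁴ = S(1−α)/4 = 0.7324 W m^-2 → T_e = 59.95 K.
Layer-by-layer balance gives σT_s⁴ = (N+1)σT_e⁴, so T_s = 3^¼·59.95 = 78.90 K.

78.9 kelvin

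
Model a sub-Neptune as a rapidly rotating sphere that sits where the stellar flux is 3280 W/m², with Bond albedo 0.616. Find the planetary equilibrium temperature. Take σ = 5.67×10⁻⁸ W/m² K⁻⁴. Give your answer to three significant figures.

Averaging over the sphere, the absorbed flux is S(1−α)/4 = 314.9 W/m².
Balancing against σT⁴: T = (314.9/5.67×10⁻⁸)^(1/4) = 273.0 K.

273 K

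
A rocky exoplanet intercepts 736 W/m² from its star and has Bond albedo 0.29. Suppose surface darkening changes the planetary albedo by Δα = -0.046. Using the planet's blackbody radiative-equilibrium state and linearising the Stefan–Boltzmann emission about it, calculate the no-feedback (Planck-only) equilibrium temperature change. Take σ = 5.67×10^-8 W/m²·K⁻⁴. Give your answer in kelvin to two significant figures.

Reference equilibrium: T_e = [S(1−α)/(4σ)]^(1/4) = 219.1 K.
TOA radiative forcing: ΔF = −S·Δα/4 = −736.0·(-0.046)/4 = 8.464 W/m².
The Planck feedback parameter is 4σT_e³ = 2.385 W/m²/K.
Hence the no-feedback warming is ΔF/(4σT_e³) = 3.55 K.

3.5 K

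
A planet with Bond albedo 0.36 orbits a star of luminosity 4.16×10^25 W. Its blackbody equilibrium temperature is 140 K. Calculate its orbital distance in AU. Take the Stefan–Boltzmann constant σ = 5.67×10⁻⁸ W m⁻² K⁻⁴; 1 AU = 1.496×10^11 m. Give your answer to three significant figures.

The flux needed for this T is 4σT⁴/(1−0.36) = 136.1 W m⁻².
S = L/(4πd²) → d = √(L/4πS) = √(4.16×10^25/(4π·136.1)) = 1.559×10^11 m = 1.042 AU.

1.04 AU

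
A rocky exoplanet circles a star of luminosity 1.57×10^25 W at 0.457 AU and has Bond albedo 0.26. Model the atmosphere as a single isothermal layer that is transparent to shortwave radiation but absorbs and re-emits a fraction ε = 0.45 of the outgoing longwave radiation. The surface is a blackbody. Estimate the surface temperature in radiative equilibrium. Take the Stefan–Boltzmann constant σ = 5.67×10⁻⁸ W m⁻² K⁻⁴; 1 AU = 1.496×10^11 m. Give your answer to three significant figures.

Orbital distance: d = 0.457 AU = 6.837×10^10 m.
Flux at the orbit: S = L/(4πd²) = 1.57×10^25/(4π·(6.84×10^10)²) = 267.3 W m⁻².
At the top of the atmosphere, σT_e⁴ = S(1−α)/4 = 49.45 W m⁻², giving T_e = 171.8 K.
Surface balance with a leaky layer gives σT_s⁴ = σT_e⁴·2/(2−ε), so T_s = T_e·[2/(2−0.45)]^(1/4) = 183.2 K.

183 K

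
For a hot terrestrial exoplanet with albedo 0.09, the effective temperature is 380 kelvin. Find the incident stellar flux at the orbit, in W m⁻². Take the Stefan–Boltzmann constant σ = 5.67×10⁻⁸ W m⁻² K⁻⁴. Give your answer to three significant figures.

5200 W m⁻²

Invert the energy balance for S: S = 4σT⁴/(1−α).
The emitted flux is σT⁴ = 1182 W m⁻².
So S = 4×1182/(1−0.09) = 5197 W m⁻².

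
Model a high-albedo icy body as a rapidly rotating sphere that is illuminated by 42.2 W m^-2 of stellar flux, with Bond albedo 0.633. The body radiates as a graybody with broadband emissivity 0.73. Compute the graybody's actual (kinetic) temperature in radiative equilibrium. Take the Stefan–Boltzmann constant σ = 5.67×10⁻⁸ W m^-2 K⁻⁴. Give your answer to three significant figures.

98.3 K

Absorbed flux (global mean): S(1−α)/4 = 42.20·0.367/4 = 3.872 W m^-2.
Equating to εσT⁴ with ε = 0.73: T = (3.872/0.73σ)^(1/4) = 98.35 K.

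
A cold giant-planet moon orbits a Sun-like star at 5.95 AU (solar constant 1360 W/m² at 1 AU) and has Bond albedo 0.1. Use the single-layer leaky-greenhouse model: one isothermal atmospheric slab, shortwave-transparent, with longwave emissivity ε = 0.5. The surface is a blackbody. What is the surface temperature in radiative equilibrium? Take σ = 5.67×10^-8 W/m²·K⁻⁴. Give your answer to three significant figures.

By the inverse-square law, S = 1360/5.95² = 38.42 W/m².
Effective emission temperature (TOA balance): σT_e⁴ = S(1−α)/4 = 8.643 W/m² → T_e = 111.1 K.
Surface balance with a leaky layer gives σT_s⁴ = σT_e⁴·2/(2−ε), so T_s = T_e·[2/(2−0.5)]^(1/4) = 119.4 K.

119 kelvin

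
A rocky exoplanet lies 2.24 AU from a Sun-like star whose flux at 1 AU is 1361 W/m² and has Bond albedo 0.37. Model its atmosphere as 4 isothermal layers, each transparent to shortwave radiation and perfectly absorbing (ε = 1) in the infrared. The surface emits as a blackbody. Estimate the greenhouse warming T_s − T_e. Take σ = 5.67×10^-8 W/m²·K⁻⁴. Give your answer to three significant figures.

Irradiance scales as 1/d², so S = 1361 W/m² × (1/2.24)² = 271.2 W/m².
Top-of-atmosphere balance: σT_e⁴ = S(1−α)/4 = 42.72 W/m² → T_e = 165.7 K.
Surface: T_s = (5)^¼·T_e = 247.7 K.
Warming: T_s − T_e = 82.07 K.

82.1 K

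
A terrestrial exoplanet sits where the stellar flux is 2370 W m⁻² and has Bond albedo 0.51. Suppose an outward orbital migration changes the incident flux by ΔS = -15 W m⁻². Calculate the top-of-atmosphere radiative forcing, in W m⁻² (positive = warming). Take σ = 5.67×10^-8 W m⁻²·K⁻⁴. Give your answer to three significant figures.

Only a fraction (1−α) is absorbed and it's spread over 4πR², so ΔF = (1−α)ΔS/4 = -1.837 W m⁻².

-1.84 W m⁻²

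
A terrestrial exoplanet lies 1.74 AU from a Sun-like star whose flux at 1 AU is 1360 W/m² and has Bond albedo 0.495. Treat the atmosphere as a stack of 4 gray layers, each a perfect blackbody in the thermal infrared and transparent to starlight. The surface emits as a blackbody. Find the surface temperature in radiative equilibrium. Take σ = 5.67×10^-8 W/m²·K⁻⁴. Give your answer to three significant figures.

Irradiance scales as 1/d², so S = 1360 W/m² × (1/1.74)² = 449.2 W/m².
Top-of-atmosphere balance: σT_e⁴ = S(1−α)/4 = 56.71 W/m² → T_e = 177.8 K.
For an N-layer opaque stack, T_s⁴ = (N+1)T_e⁴, hence T_s = (5)^(1/4)×177.8 K = 265.9 K.

266 K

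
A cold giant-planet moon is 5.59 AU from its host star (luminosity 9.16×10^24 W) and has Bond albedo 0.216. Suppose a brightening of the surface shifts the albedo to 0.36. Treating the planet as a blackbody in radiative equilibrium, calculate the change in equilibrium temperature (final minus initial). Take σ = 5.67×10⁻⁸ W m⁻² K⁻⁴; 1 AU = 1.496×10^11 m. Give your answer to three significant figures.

-2.16 K

Orbital distance: d = 5.59 AU = 8.363×10^11 m.
Spreading L over a sphere of radius d: S = 9.16×10^24/(4π·8.36×10^11²) = 1.042 W m⁻².
Initial: T₁ = [S(1−0.216)/(4σ)]^(1/4) = 43.57 K.
With α = 0.36, T₂ = 41.41 K.
ΔT = T₂ − T₁ = -2.155 K.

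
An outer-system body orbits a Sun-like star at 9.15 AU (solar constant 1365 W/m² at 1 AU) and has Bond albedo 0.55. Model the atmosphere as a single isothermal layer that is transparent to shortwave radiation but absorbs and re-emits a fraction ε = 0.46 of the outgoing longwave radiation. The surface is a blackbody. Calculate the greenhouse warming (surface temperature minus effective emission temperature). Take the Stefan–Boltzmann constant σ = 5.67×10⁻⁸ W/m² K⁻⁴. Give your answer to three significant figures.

5.09 K

By the inverse-square law, S = 1365/9.15² = 16.30 W/m².
The planet radiates to space at T_e = [S(1−α)/(4σ)]^(1/4) = 75.42 K.
The surface balance (absorbed SW + ε·downward IR = σT_s⁴) with T_a⁴ = T_s⁴/2 reduces to T_s = T_e·[2/(2−ε)]^¼ = 80.51 K.
Greenhouse warming: T_s − T_e = 5.092 K.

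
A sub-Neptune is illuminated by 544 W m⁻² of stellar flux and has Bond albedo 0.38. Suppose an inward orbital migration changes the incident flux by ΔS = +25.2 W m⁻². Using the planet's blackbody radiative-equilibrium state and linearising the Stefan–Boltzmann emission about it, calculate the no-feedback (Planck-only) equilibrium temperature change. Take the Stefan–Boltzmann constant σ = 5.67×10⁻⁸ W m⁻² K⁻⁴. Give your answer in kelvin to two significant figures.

Reference equilibrium: T_e = [S(1−α)/(4σ)]^(1/4) = 196.4 K.
Only a fraction (1−α) is absorbed and it's spread over 4πR², so ΔF = (1−α)ΔS/4 = 3.906 W m⁻².
Linearising σT⁴ gives d(σT⁴)/dT = 4σT_e³ = 1.718 W m⁻² per K.
So ΔT₀ = 3.906/1.718 = 2.27 K.

2.3 K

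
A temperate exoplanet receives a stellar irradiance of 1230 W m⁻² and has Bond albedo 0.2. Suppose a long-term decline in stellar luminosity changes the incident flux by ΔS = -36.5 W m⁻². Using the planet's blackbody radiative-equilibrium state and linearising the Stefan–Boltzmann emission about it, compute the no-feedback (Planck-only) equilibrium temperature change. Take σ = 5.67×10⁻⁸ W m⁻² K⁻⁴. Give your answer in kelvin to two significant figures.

Reference equilibrium: T_e = [S(1−α)/(4σ)]^(1/4) = 256.6 K.
ΔF = Δ[S(1−α)]/4 = (1−0.2)·-36.5/4 = -7.300 W m⁻².
The Planck feedback parameter is 4σT_e³ = 3.834 W m⁻²/K.
So ΔT₀ = -7.300/3.834 = -1.90 K.

-1.9 K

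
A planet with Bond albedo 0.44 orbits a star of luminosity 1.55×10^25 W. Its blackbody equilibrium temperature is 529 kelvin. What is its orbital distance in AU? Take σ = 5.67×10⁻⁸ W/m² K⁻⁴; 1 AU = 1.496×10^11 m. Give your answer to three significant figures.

0.0417 AU

The flux needed for this T is 4σT⁴/(1−0.44) = 31720 W/m².
Then d = [L/(4πS)]^(1/2) = 6.236×10^9 m, i.e. 0.04169 AU.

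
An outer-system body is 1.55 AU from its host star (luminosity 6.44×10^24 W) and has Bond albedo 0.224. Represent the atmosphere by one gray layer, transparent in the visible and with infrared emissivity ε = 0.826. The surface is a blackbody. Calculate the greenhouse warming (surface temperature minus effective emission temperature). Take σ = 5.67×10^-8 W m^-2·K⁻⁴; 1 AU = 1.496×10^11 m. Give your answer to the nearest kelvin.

d = 1.55 × 1.496×10^11 m = 2.319×10^11 m.
Spreading L over a sphere of radius d: S = 6.44×10^24/(4π·2.32×10^11²) = 9.531 W m^-2.
At the top of the atmosphere, σT_e⁴ = S(1−α)/4 = 1.849 W m^-2, giving T_e = 75.57 K.
Surface balance with a leaky layer gives σT_s⁴ = σT_e⁴·2/(2−ε), so T_s = T_e·[2/(2−0.826)]^(1/4) = 86.33 K.
Greenhouse warming: T_s − T_e = 10.77 K.

11 kelvin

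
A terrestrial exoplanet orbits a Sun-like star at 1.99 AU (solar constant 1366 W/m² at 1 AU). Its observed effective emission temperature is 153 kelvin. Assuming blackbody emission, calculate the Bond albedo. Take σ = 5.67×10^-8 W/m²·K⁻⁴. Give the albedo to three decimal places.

0.640

By the inverse-square law, S = 1366/1.99² = 344.9 W/m².
Rearranging the radiative balance, α = 1 − 4σT⁴/S.
σT⁴ = 31.07 W/m², so 4σT⁴ = 124.3 W/m².
Hence α = 1 − 124.3/344.9 = 0.6397.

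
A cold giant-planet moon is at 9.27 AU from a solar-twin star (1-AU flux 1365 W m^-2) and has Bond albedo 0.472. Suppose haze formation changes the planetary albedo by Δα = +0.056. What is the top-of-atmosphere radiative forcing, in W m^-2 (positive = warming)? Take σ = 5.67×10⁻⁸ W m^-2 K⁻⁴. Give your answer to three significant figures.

-0.222 W m^-2

Irradiance scales as 1/d², so S = 1365 W m^-2 × (1/9.27)² = 15.88 W m^-2.
ΔF = −(S/4)Δα = −(15.88/4)×(+0.056) = -0.2224 W m^-2.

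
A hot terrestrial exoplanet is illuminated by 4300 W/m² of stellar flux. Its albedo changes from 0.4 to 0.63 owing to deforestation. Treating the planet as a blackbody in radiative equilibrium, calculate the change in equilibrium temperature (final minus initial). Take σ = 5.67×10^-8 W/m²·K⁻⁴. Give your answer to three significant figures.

-37.2 K

With α = 0.4, T₁ = 326.6 K.
With α = 0.63, T₂ = 289.4 K.
ΔT = T₂ − T₁ = -37.18 K.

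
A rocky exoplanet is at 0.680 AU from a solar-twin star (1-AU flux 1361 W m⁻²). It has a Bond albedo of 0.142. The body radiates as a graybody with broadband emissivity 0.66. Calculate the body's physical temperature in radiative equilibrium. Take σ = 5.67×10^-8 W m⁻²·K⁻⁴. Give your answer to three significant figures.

By the inverse-square law, S = 1361/0.680² = 2943 W m⁻².
The planet absorbs (1−α)S over its disc πR² and re-emits over 4πR², so the mean absorbed flux is (1−0.142)·2943/4 = 631.3 W m⁻².
Radiative balance εσT⁴ = 631.3 gives T = [631.3/(0.66·σ)]^(1/4) = 360.4 K.

360 K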